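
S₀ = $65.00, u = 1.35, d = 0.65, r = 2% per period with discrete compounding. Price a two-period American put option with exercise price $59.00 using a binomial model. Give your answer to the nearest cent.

$8.21

Risk-neutral probability p = (1 + 0.02 − 0.65)/(1.35 − 0.65) = 0.3700/0.7000 = 0.5286
Terminal stock prices: S_uu = 118.5, S_ud = 57.04, S_dd = 27.46
Terminal payoffs (K − S): max(-59.46, 0) = 0, max(1.962, 0) = 1.962, max(31.54, 0) = 31.54
Node u (S = 87.75): continuation = 1/1.02·[0.5286·0.0000 + 0.4714·1.9625] = 0.9070; exercise value = 0.0000 ≤ continuation, so V_u = 0.9070
Node d (S = 42.25): continuation = 1/1.02·[0.5286·1.9625 + 0.4714·31.5375] = 15.5931; exercise value = 16.7500 > continuation, so V_d = 16.7500 (exercise)
Node 0 (S = 65): continuation = 1/1.02·[0.5286·0.9070 + 0.4714·16.7500] = 8.2116; exercise value = 0.0000 ≤ continuation, so V_0 = 8.2116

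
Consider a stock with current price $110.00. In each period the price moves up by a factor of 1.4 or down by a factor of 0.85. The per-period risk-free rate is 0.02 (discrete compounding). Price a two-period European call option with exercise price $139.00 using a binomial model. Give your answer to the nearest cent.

Risk-neutral probability p = (1 + 0.02 − 0.85)/(1.4 − 0.85) = 0.1700/0.5500 = 0.3091
Terminal stock prices: S_uu = 215.6, S_ud = 130.9, S_dd = 79.47
Terminal payoffs (S − K): max(76.6, 0) = 76.6, max(-8.1, 0) = 0, max(-59.53, 0) = 0
Node u (S = 154): V_u = 1/1.02·[0.3091·76.6000 + 0.6909·0.0000] = 23.2121
Node d (S = 93.5): V_d = 1/1.02·[0.3091·0.0000 + 0.6909·0.0000] = 0.0000
Node 0 (S = 110): V_0 = 1/1.02·[0.3091·23.2121 + 0.6909·0.0000] = 7.0340

$7.03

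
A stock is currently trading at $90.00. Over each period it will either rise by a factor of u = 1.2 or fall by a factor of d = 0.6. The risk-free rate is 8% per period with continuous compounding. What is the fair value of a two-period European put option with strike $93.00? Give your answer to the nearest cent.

$9.48

Risk-neutral probability p = (e^0.08 − 0.6)/(1.2 − 0.6) = 0.4833/0.6000 = 0.8055
Terminal stock prices: S_uu = 129.6, S_ud = 64.8, S_dd = 32.4
Terminal payoffs (K − S): max(-36.6, 0) = 0, max(28.2, 0) = 28.2, max(60.6, 0) = 60.6
Node u (S = 108): V_u = e^(−0.08)·[0.8055·0.0000 + 0.1945·28.2000] = 5.0638
Node d (S = 54): V_d = e^(−0.08)·[0.8055·28.2000 + 0.1945·60.6000] = 31.8498
Node 0 (S = 90): V_0 = e^(−0.08)·[0.8055·5.0638 + 0.1945·31.8498] = 9.4843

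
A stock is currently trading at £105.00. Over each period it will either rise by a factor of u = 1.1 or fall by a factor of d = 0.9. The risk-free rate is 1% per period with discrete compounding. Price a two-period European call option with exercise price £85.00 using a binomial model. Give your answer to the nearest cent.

Risk-neutral probability p = (1 + 0.01 − 0.9)/(1.1 − 0.9) = 0.1100/0.2000 = 0.5500
Terminal stock prices: S_uu = 127.1, S_ud = 104, S_dd = 85.05
Terminal payoffs (S − K): max(42.05, 0) = 42.05, max(18.95, 0) = 18.95, max(0.05, 0) = 0.05
Node u (S = 115.5): V_u = 1/1.01·[0.5500·42.0500 + 0.4500·18.9500] = 31.3416
Node d (S = 94.5): V_d = 1/1.01·[0.5500·18.9500 + 0.4500·0.0500] = 10.3416
Node 0 (S = 105): V_0 = 1/1.01·[0.5500·31.3416 + 0.4500·10.3416] = 21.6748

£21.67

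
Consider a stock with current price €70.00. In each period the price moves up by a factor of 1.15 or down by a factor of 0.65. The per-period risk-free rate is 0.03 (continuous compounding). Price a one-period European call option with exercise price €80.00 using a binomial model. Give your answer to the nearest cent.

€0.37

Risk-neutral probability p = (e^0.03 − 0.65)/(1.15 − 0.65) = 0.3805/0.5000 = 0.7609
Terminal stock prices: S_u = 80.5, S_d = 45.5
Terminal payoffs (S − K): max(0.5, 0) = 0.5, max(-34.5, 0) = 0
Node 0 (S = 70): V_0 = e^(−0.03)·[0.7609·0.5000 + 0.2391·0.0000] = 0.3692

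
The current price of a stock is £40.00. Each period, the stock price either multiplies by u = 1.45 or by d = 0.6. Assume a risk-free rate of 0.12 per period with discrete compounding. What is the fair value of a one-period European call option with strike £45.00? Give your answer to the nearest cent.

£7.10

Risk-neutral probability p = (1 + 0.12 − 0.6)/(1.45 − 0.6) = 0.5200/0.8500 = 0.6118
Terminal stock prices: S_u = 58, S_d = 24
Terminal payoffs (S − K): max(13, 0) = 13, max(-21, 0) = 0
Node 0 (S = 40): V_0 = 1/1.12·[0.6118·13.0000 + 0.3882·0.0000] = 7.1008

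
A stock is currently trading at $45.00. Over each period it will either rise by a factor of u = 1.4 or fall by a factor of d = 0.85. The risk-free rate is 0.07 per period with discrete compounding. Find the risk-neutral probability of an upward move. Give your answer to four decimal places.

p = 0.4000

Risk-neutral probability p = (1 + 0.07 − 0.85)/(1.4 − 0.85) = 0.2200/0.5500 = 0.4000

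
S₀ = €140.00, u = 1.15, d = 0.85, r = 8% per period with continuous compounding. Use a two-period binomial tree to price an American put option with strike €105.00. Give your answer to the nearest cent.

€0.16

Risk-neutral probability p = (e^0.08 − 0.85)/(1.15 − 0.85) = 0.2333/0.3000 = 0.7776
Terminal stock prices: S_uu = 185.1, S_ud = 136.8, S_dd = 101.1
Terminal payoffs (K − S): max(-80.15, 0) = 0, max(-31.85, 0) = 0, max(3.85, 0) = 3.85
Node u (S = 161): continuation = e^(−0.08)·[0.7776·0.0000 + 0.2224·0.0000] = 0.0000; exercise value = 0.0000 ≤ continuation, so V_u = 0.0000
Node d (S = 119): continuation = e^(−0.08)·[0.7776·0.0000 + 0.2224·3.8500] = 0.7903; exercise value = 0.0000 ≤ continuation, so V_d = 0.7903
Node 0 (S = 140): continuation = e^(−0.08)·[0.7776·0.0000 + 0.2224·0.7903] = 0.1622; exercise value = 0.0000 ≤ continuation, so V_0 = 0.1622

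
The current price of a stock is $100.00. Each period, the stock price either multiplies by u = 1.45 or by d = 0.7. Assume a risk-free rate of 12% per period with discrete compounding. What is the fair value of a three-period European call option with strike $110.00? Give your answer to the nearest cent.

$35.31

Risk-neutral probability p = (1 + 0.12 − 0.7)/(1.45 − 0.7) = 0.4200/0.7500 = 0.5600
Terminal stock prices: S_uuu = 304.9, S_uud = 147.2, S_udd = 71.05, S_ddd = 34.3
Terminal payoffs (S − K): max(194.9, 0) = 194.9, max(37.17, 0) = 37.17, max(-38.95, 0) = 0, max(-75.7, 0) = 0
Node uu (S = 210.2): V_uu = 1/1.12·[0.5600·194.8625 + 0.4400·37.1750] = 112.0357
Node ud (S = 101.5): V_ud = 1/1.12·[0.5600·37.1750 + 0.4400·0.0000] = 18.5875
Node dd (S = 49): V_dd = 1/1.12·[0.5600·0.0000 + 0.4400·0.0000] = 0.0000
Node u (S = 145): V_u = 1/1.12·[0.5600·112.0357 + 0.4400·18.5875] = 63.3201
Node d (S = 70): V_d = 1/1.12·[0.5600·18.5875 + 0.4400·0.0000] = 9.2937
Node 0 (S = 100): V_0 = 1/1.12·[0.5600·63.3201 + 0.4400·9.2937] = 35.3112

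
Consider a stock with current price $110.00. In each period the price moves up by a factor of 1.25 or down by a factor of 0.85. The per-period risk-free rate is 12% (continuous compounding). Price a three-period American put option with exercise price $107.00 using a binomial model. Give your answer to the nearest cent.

Risk-neutral probability p = (e^0.12 − 0.85)/(1.25 − 0.85) = 0.2775/0.4000 = 0.6937
Terminal stock prices: S_uuu = 214.8, S_uud = 146.1, S_udd = 99.34, S_ddd = 67.55
Terminal payoffs (K − S): max(-107.8, 0) = 0, max(-39.09, 0) = 0, max(7.656, 0) = 7.656, max(39.45, 0) = 39.45
Node uu (S = 171.9): continuation = e^(−0.12)·[0.6937·0.0000 + 0.3063·0.0000] = 0.0000; exercise value = 0.0000 ≤ continuation, so V_uu = 0.0000
Node ud (S = 116.9): continuation = e^(−0.12)·[0.6937·0.0000 + 0.3063·7.6563] = 2.0796; exercise value = 0.0000 ≤ continuation, so V_ud = 2.0796
Node dd (S = 79.47): continuation = e^(−0.12)·[0.6937·7.6563 + 0.3063·39.4463] = 15.4255; exercise value = 27.5250 > continuation, so V_dd = 27.5250 (exercise)
Node u (S = 137.5): continuation = e^(−0.12)·[0.6937·0.0000 + 0.3063·2.0796] = 0.5649; exercise value = 0.0000 ≤ continuation, so V_u = 0.5649
Node d (S = 93.5): continuation = e^(−0.12)·[0.6937·2.0796 + 0.3063·27.5250] = 8.7561; exercise value = 13.5000 > continuation, so V_d = 13.5000 (exercise)
Node 0 (S = 110): continuation = e^(−0.12)·[0.6937·0.5649 + 0.3063·13.5000] = 4.0145; exercise value = 0.0000 ≤ continuation, so V_0 = 4.0145

$4.01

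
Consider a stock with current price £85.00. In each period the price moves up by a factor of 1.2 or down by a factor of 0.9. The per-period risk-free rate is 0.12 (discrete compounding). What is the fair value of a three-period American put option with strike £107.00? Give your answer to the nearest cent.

Risk-neutral probability p = (1 + 0.12 − 0.9)/(1.2 − 0.9) = 0.2200/0.3000 = 0.7333
Terminal stock prices: S_uuu = 146.9, S_uud = 110.2, S_udd = 82.62, S_ddd = 61.97
Terminal payoffs (K − S): max(-39.88, 0) = 0, max(-3.16, 0) = 0, max(24.38, 0) = 24.38, max(45.03, 0) = 45.03
Node uu (S = 122.4): continuation = 1/1.12·[0.7333·0.0000 + 0.2667·0.0000] = 0.0000; exercise value = 0.0000 ≤ continuation, so V_uu = 0.0000
Node ud (S = 91.8): continuation = 1/1.12·[0.7333·0.0000 + 0.2667·24.3800] = 5.8048; exercise value = 15.2000 > continuation, so V_ud = 15.2000 (exercise)
Node dd (S = 68.85): continuation = 1/1.12·[0.7333·24.3800 + 0.2667·45.0350] = 26.6857; exercise value = 38.1500 > continuation, so V_dd = 38.1500 (exercise)
Node u (S = 102): continuation = 1/1.12·[0.7333·0.0000 + 0.2667·15.2000] = 3.6190; exercise value = 5.0000 > continuation, so V_u = 5.0000 (exercise)
Node d (S = 76.5): continuation = 1/1.12·[0.7333·15.2000 + 0.2667·38.1500] = 19.0357; exercise value = 30.5000 > continuation, so V_d = 30.5000 (exercise)
Node 0 (S = 85): continuation = 1/1.12·[0.7333·5.0000 + 0.2667·30.5000] = 10.5357; exercise value = 22.0000 > continuation, so V_0 = 22.0000 (exercise)

£22.00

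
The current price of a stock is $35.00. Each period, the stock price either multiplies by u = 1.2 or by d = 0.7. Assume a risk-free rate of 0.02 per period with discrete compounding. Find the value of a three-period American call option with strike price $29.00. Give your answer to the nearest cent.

Risk-neutral probability p = (1 + 0.02 − 0.7)/(1.2 − 0.7) = 0.3200/0.5000 = 0.6400
Terminal stock prices: S_uuu = 60.48, S_uud = 35.28, S_udd = 20.58, S_ddd = 12
Terminal payoffs (S − K): max(31.48, 0) = 31.48, max(6.28, 0) = 6.28, max(-8.42, 0) = 0, max(-17, 0) = 0
Node uu (S = 50.4): continuation = 1/1.02·[0.6400·31.4800 + 0.3600·6.2800] = 21.9686; exercise value = 21.4000 ≤ continuation, so V_uu = 21.9686
Node ud (S = 29.4): continuation = 1/1.02·[0.6400·6.2800 + 0.3600·0.0000] = 3.9404; exercise value = 0.4000 ≤ continuation, so V_ud = 3.9404
Node dd (S = 17.15): continuation = 1/1.02·[0.6400·0.0000 + 0.3600·0.0000] = 0.0000; exercise value = 0.0000 ≤ continuation, so V_dd = 0.0000
Node u (S = 42): continuation = 1/1.02·[0.6400·21.9686 + 0.3600·3.9404] = 15.1750; exercise value = 13.0000 ≤ continuation, so V_u = 15.1750
Node d (S = 24.5): continuation = 1/1.02·[0.6400·3.9404 + 0.3600·0.0000] = 2.4724; exercise value = 0.0000 ≤ continuation, so V_d = 2.4724
Node 0 (S = 35): continuation = 1/1.02·[0.6400·15.1750 + 0.3600·2.4724] = 10.3942; exercise value = 6.0000 ≤ continuation, so V_0 = 10.3942

$10.39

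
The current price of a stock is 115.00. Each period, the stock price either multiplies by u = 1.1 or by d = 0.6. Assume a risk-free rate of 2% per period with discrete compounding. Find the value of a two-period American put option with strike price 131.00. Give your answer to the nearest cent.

16.84

Risk-neutral probability p = (1 + 0.02 − 0.6)/(1.1 − 0.6) = 0.4200/0.5000 = 0.8400
Terminal stock prices: S_uu = 139.2, S_ud = 75.9, S_dd = 41.4
Terminal payoffs (K − S): max(-8.15, 0) = 0, max(55.1, 0) = 55.1, max(89.6, 0) = 89.6
Node u (S = 126.5): continuation = 1/1.02·[0.8400·0.0000 + 0.1600·55.1000] = 8.6431; exercise value = 4.5000 ≤ continuation, so V_u = 8.6431
Node d (S = 69): continuation = 1/1.02·[0.8400·55.1000 + 0.1600·89.6000] = 59.4314; exercise value = 62.0000 > continuation, so V_d = 62.0000 (exercise)
Node 0 (S = 115): continuation = 1/1.02·[0.8400·8.6431 + 0.1600·62.0000] = 16.8434; exercise value = 16.0000 ≤ continuation, so V_0 = 16.8434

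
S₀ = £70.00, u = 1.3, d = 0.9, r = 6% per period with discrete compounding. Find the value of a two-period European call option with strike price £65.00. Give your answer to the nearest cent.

£14.81

Risk-neutral probability p = (1 + 0.06 − 0.9)/(1.3 − 0.9) = 0.1600/0.4000 = 0.4000
Terminal stock prices: S_uu = 118.3, S_ud = 81.9, S_dd = 56.7
Terminal payoffs (S − K): max(53.3, 0) = 53.3, max(16.9, 0) = 16.9, max(-8.3, 0) = 0
Node u (S = 91): V_u = 1/1.06·[0.4000·53.3000 + 0.6000·16.9000] = 29.6792
Node d (S = 63): V_d = 1/1.06·[0.4000·16.9000 + 0.6000·0.0000] = 6.3774
Node 0 (S = 70): V_0 = 1/1.06·[0.4000·29.6792 + 0.6000·6.3774] = 14.8095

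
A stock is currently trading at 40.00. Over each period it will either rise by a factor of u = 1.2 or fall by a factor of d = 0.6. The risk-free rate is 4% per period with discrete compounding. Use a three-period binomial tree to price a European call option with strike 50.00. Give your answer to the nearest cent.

Risk-neutral probability p = (1 + 0.04 − 0.6)/(1.2 − 0.6) = 0.4400/0.6000 = 0.7333
Terminal stock prices: S_uuu = 69.12, S_uud = 34.56, S_udd = 17.28, S_ddd = 8.64
Terminal payoffs (S − K): max(19.12, 0) = 19.12, max(-15.44, 0) = 0, max(-32.72, 0) = 0, max(-41.36, 0) = 0
Node uu (S = 57.6): V_uu = 1/1.04·[0.7333·19.1200 + 0.2667·0.0000] = 13.4821
Node ud (S = 28.8): V_ud = 1/1.04·[0.7333·0.0000 + 0.2667·0.0000] = 0.0000
Node dd (S = 14.4): V_dd = 1/1.04·[0.7333·0.0000 + 0.2667·0.0000] = 0.0000
Node u (S = 48): V_u = 1/1.04·[0.7333·13.4821 + 0.2667·0.0000] = 9.5066
Node d (S = 24): V_d = 1/1.04·[0.7333·0.0000 + 0.2667·0.0000] = 0.0000
Node 0 (S = 40): V_0 = 1/1.04·[0.7333·9.5066 + 0.2667·0.0000] = 6.7034

6.70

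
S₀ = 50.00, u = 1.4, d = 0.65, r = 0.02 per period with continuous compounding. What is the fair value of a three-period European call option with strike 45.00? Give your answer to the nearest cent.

Risk-neutral probability p = (e^0.02 − 0.65)/(1.4 − 0.65) = 0.3702/0.7500 = 0.4936
Terminal stock prices: S_uuu = 137.2, S_uud = 63.7, S_udd = 29.58, S_ddd = 13.73
Terminal payoffs (S − K): max(92.2, 0) = 92.2, max(18.7, 0) = 18.7, max(-15.42, 0) = 0, max(-31.27, 0) = 0
Node uu (S = 98): V_uu = e^(−0.02)·[0.4936·92.2000 + 0.5064·18.7000] = 53.8911
Node ud (S = 45.5): V_ud = e^(−0.02)·[0.4936·18.7000 + 0.5064·0.0000] = 9.0476
Node dd (S = 21.13): V_dd = e^(−0.02)·[0.4936·0.0000 + 0.5064·0.0000] = 0.0000
Node u (S = 70): V_u = e^(−0.02)·[0.4936·53.8911 + 0.5064·9.0476] = 30.5649
Node d (S = 32.5): V_d = e^(−0.02)·[0.4936·9.0476 + 0.5064·0.0000] = 4.3775
Node 0 (S = 50): V_0 = e^(−0.02)·[0.4936·30.5649 + 0.5064·4.3775] = 16.9610

16.96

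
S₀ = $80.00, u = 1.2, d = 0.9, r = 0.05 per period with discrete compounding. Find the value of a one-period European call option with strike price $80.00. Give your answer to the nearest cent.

Risk-neutral probability p = (1 + 0.05 − 0.9)/(1.2 − 0.9) = 0.1500/0.3000 = 0.5000
Terminal stock prices: S_u = 96, S_d = 72
Terminal payoffs (S − K): max(16, 0) = 16, max(-8, 0) = 0
Node 0 (S = 80): V_0 = 1/1.05·[0.5000·16.0000 + 0.5000·0.0000] = 7.6190

$7.62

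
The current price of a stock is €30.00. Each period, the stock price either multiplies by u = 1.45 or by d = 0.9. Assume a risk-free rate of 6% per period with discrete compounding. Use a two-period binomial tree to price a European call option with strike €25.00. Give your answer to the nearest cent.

€8.06

Risk-neutral probability p = (1 + 0.06 − 0.9)/(1.45 − 0.9) = 0.1600/0.5500 = 0.2909
Terminal stock prices: S_uu = 63.08, S_ud = 39.15, S_dd = 24.3
Terminal payoffs (S − K): max(38.08, 0) = 38.08, max(14.15, 0) = 14.15, max(-0.7, 0) = 0
Node u (S = 43.5): V_u = 1/1.06·[0.2909·38.0750 + 0.7091·14.1500] = 19.9151
Node d (S = 27): V_d = 1/1.06·[0.2909·14.1500 + 0.7091·0.0000] = 3.8834
Node 0 (S = 30): V_0 = 1/1.06·[0.2909·19.9151 + 0.7091·3.8834] = 8.0633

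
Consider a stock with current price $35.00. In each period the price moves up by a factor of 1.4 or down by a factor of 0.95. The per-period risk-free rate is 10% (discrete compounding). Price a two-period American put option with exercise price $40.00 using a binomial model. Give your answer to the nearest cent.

$5.00

Risk-neutral probability p = (1 + 0.1 − 0.95)/(1.4 − 0.95) = 0.1500/0.4500 = 0.3333
Terminal stock prices: S_uu = 68.6, S_ud = 46.55, S_dd = 31.59
Terminal payoffs (K − S): max(-28.6, 0) = 0, max(-6.55, 0) = 0, max(8.413, 0) = 8.413
Node u (S = 49): continuation = 1/1.1·[0.3333·0.0000 + 0.6667·0.0000] = 0.0000; exercise value = 0.0000 ≤ continuation, so V_u = 0.0000
Node d (S = 33.25): continuation = 1/1.1·[0.3333·0.0000 + 0.6667·8.4125] = 5.0985; exercise value = 6.7500 > continuation, so V_d = 6.7500 (exercise)
Node 0 (S = 35): continuation = 1/1.1·[0.3333·0.0000 + 0.6667·6.7500] = 4.0909; exercise value = 5.0000 > continuation, so V_0 = 5.0000 (exercise)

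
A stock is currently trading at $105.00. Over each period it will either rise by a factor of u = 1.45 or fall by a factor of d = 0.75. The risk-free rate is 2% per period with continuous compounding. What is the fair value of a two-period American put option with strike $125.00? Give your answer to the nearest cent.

$30.30

Risk-neutral probability p = (e^0.02 − 0.75)/(1.45 − 0.75) = 0.2702/0.7000 = 0.3860
Terminal stock prices: S_uu = 220.8, S_ud = 114.2, S_dd = 59.06
Terminal payoffs (K − S): max(-95.76, 0) = 0, max(10.81, 0) = 10.81, max(65.94, 0) = 65.94
Node u (S = 152.2): continuation = e^(−0.02)·[0.3860·0.0000 + 0.6140·10.8125] = 6.5074; exercise value = 0.0000 ≤ continuation, so V_u = 6.5074
Node d (S = 78.75): continuation = e^(−0.02)·[0.3860·10.8125 + 0.6140·65.9375] = 43.7748; exercise value = 46.2500 > continuation, so V_d = 46.2500 (exercise)
Node 0 (S = 105): continuation = e^(−0.02)·[0.3860·6.5074 + 0.6140·46.2500] = 30.2972; exercise value = 20.0000 ≤ continuation, so V_0 = 30.2972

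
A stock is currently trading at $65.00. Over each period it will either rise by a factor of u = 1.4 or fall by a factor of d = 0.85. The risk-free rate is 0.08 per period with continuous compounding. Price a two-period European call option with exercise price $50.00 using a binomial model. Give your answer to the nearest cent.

$23.25

Risk-neutral probability p = (e^0.08 − 0.85)/(1.4 − 0.85) = 0.2333/0.5500 = 0.4242
Terminal stock prices: S_uu = 127.4, S_ud = 77.35, S_dd = 46.96
Terminal payoffs (S − K): max(77.4, 0) = 77.4, max(27.35, 0) = 27.35, max(-3.038, 0) = 0
Node u (S = 91): V_u = e^(−0.08)·[0.4242·77.4000 + 0.5758·27.3500] = 44.8442
Node d (S = 55.25): V_d = e^(−0.08)·[0.4242·27.3500 + 0.5758·0.0000] = 10.7088
Node 0 (S = 65): V_0 = e^(−0.08)·[0.4242·44.8442 + 0.5758·10.7088] = 23.2511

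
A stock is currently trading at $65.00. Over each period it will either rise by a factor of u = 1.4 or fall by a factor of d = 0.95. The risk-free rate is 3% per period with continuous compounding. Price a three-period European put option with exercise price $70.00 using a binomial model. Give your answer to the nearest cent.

Risk-neutral probability p = (e^0.03 − 0.95)/(1.4 − 0.95) = 0.0805/0.4500 = 0.1788
Terminal stock prices: S_uuu = 178.4, S_uud = 121, S_udd = 82.13, S_ddd = 55.73
Terminal payoffs (K − S): max(-108.4, 0) = 0, max(-51.03, 0) = 0, max(-12.13, 0) = 0, max(14.27, 0) = 14.27
Node uu (S = 127.4): V_uu = e^(−0.03)·[0.1788·0.0000 + 0.8212·0.0000] = 0.0000
Node ud (S = 86.45): V_ud = e^(−0.03)·[0.1788·0.0000 + 0.8212·0.0000] = 0.0000
Node dd (S = 58.66): V_dd = e^(−0.03)·[0.1788·0.0000 + 0.8212·14.2706] = 11.3729
Node u (S = 91): V_u = e^(−0.03)·[0.1788·0.0000 + 0.8212·0.0000] = 0.0000
Node d (S = 61.75): V_d = e^(−0.03)·[0.1788·0.0000 + 0.8212·11.3729] = 9.0635
Node 0 (S = 65): V_0 = e^(−0.03)·[0.1788·0.0000 + 0.8212·9.0635] = 7.2231

$7.22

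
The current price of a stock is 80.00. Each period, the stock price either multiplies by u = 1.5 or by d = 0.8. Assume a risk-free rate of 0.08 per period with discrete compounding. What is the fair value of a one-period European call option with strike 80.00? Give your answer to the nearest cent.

Risk-neutral probability p = (1 + 0.08 − 0.8)/(1.5 − 0.8) = 0.2800/0.7000 = 0.4000
Terminal stock prices: S_u = 120, S_d = 64
Terminal payoffs (S − K): max(40, 0) = 40, max(-16, 0) = 0
Node 0 (S = 80): V_0 = 1/1.08·[0.4000·40.0000 + 0.6000·0.0000] = 14.8148

14.81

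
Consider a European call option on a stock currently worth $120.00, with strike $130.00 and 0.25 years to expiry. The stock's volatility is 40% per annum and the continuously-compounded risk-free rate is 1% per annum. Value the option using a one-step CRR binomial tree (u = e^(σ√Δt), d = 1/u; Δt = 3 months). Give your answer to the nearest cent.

$7.54

CRR parameters: u = e^(σ√Δt) = e^(0.4·√0.25) = 1.2214, d = 1/u = 0.8187
Per-period rate: rΔt = 0.01·0.25 = 0.0025, so R = e^0.0025 = 1.0025
Risk-neutral probability p = (e^0.0025 − 0.8187)/(1.2214 − 0.8187) = 0.1838/0.4027 = 0.4564
Terminal stock prices: S_u = 146.6, S_d = 98.25
Terminal payoffs (S − K): max(16.57, 0) = 16.57, max(-31.75, 0) = 0
Node 0 (S = 120): V_0 = e^(−0.0025)·[0.4564·16.5683 + 0.5436·0.0000] = 7.5426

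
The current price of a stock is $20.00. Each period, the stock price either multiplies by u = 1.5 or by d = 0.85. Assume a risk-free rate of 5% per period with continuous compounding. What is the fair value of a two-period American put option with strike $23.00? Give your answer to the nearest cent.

$3.94

Risk-neutral probability p = (e^0.05 − 0.85)/(1.5 − 0.85) = 0.2013/0.6500 = 0.3096
Terminal stock prices: S_uu = 45, S_ud = 25.5, S_dd = 14.45
Terminal payoffs (K − S): max(-22, 0) = 0, max(-2.5, 0) = 0, max(8.55, 0) = 8.55
Node u (S = 30): continuation = e^(−0.05)·[0.3096·0.0000 + 0.6904·0.0000] = 0.0000; exercise value = 0.0000 ≤ continuation, so V_u = 0.0000
Node d (S = 17): continuation = e^(−0.05)·[0.3096·0.0000 + 0.6904·8.5500] = 5.6146; exercise value = 6.0000 > continuation, so V_d = 6.0000 (exercise)
Node 0 (S = 20): continuation = e^(−0.05)·[0.3096·0.0000 + 0.6904·6.0000] = 3.9401; exercise value = 3.0000 ≤ continuation, so V_0 = 3.9401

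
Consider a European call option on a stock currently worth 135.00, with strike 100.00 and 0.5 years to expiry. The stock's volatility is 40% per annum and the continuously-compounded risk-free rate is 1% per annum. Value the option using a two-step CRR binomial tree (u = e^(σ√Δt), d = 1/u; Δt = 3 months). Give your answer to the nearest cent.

38.29

CRR parameters: u = e^(σ√Δt) = e^(0.4·√0.25) = 1.2214, d = 1/u = 0.8187
Per-period rate: rΔt = 0.01·0.25 = 0.0025, so R = e^0.0025 = 1.0025
Risk-neutral probability p = (e^0.0025 − 0.8187)/(1.2214 − 0.8187) = 0.1838/0.4027 = 0.4564
Terminal stock prices: S_uu = 201.4, S_ud = 135, S_dd = 90.49
Terminal payoffs (S − K): max(101.4, 0) = 101.4, max(35, 0) = 35, max(-9.507, 0) = 0
Node u (S = 164.9): V_u = e^(−0.0025)·[0.4564·101.3963 + 0.5436·35.0000] = 65.1391
Node d (S = 110.5): V_d = e^(−0.0025)·[0.4564·35.0000 + 0.5436·0.0000] = 15.9335
Node 0 (S = 135): V_0 = e^(−0.0025)·[0.4564·65.1391 + 0.5436·15.9335] = 38.2942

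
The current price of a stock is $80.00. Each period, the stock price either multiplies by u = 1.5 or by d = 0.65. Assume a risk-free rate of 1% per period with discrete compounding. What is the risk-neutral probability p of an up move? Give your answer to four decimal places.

Risk-neutral probability p = (1 + 0.01 − 0.65)/(1.5 − 0.65) = 0.3600/0.8500 = 0.4235

p = 0.4235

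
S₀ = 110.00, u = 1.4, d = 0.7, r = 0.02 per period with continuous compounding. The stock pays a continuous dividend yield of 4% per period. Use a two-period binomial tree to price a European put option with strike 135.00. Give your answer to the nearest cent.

40.57

Per-period risk-free factor R = e^0.02 = 1.0202; dividend-adjusted growth = e^(0.02−0.04) = 0.9802.
Risk-neutral probability p = (0.9802 − 0.7)/(1.4 − 0.7) = 0.2802/0.7000 = 0.4003
Terminal stock prices: S_uu = 215.6, S_ud = 107.8, S_dd = 53.9
Terminal payoffs (K − S): max(-80.6, 0) = 0, max(27.2, 0) = 27.2, max(81.1, 0) = 81.1
Node u (S = 154): V_u = e^(−0.02)·[0.4003·0.0000 + 0.5997·27.2000] = 15.9893
Node d (S = 77): V_d = e^(−0.02)·[0.4003·27.2000 + 0.5997·81.1000] = 58.3460
Node 0 (S = 110): V_0 = e^(−0.02)·[0.4003·15.9893 + 0.5997·58.3460] = 40.5717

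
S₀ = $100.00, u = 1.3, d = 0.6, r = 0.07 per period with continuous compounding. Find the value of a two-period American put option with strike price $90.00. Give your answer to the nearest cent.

$11.38

Risk-neutral probability p = (e^0.07 − 0.6)/(1.3 − 0.6) = 0.4725/0.7000 = 0.6750
Terminal stock prices: S_uu = 169, S_ud = 78, S_dd = 36
Terminal payoffs (K − S): max(-79, 0) = 0, max(12, 0) = 12, max(54, 0) = 54
Node u (S = 130): continuation = e^(−0.07)·[0.6750·0.0000 + 0.3250·12.0000] = 3.6362; exercise value = 0.0000 ≤ continuation, so V_u = 3.6362
Node d (S = 60): continuation = e^(−0.07)·[0.6750·12.0000 + 0.3250·54.0000] = 23.9154; exercise value = 30.0000 > continuation, so V_d = 30.0000 (exercise)
Node 0 (S = 100): continuation = e^(−0.07)·[0.6750·3.6362 + 0.3250·30.0000] = 11.3791; exercise value = 0.0000 ≤ continuation, so V_0 = 11.3791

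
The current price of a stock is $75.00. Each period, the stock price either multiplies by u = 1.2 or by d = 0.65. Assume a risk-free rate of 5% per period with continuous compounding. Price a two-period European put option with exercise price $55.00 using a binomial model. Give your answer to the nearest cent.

$1.54

Risk-neutral probability p = (e^0.05 − 0.65)/(1.2 − 0.65) = 0.4013/0.5500 = 0.7296
Terminal stock prices: S_uu = 108, S_ud = 58.5, S_dd = 31.69
Terminal payoffs (K − S): max(-53, 0) = 0, max(-3.5, 0) = 0, max(23.31, 0) = 23.31
Node u (S = 90): V_u = e^(−0.05)·[0.7296·0.0000 + 0.2704·0.0000] = 0.0000
Node d (S = 48.75): V_d = e^(−0.05)·[0.7296·0.0000 + 0.2704·23.3125] = 5.9966
Node 0 (S = 75): V_0 = e^(−0.05)·[0.7296·0.0000 + 0.2704·5.9966] = 1.5425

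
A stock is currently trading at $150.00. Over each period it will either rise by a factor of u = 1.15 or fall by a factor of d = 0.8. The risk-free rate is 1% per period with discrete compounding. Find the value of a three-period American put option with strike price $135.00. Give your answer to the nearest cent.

$10.70

Risk-neutral probability p = (1 + 0.01 − 0.8)/(1.15 − 0.8) = 0.2100/0.3500 = 0.6000
Terminal stock prices: S_uuu = 228.1, S_uud = 158.7, S_udd = 110.4, S_ddd = 76.8
Terminal payoffs (K − S): max(-93.13, 0) = 0, max(-23.7, 0) = 0, max(24.6, 0) = 24.6, max(58.2, 0) = 58.2
Node uu (S = 198.4): continuation = 1/1.01·[0.6000·0.0000 + 0.4000·0.0000] = 0.0000; exercise value = 0.0000 ≤ continuation, so V_uu = 0.0000
Node ud (S = 138): continuation = 1/1.01·[0.6000·0.0000 + 0.4000·24.6000] = 9.7426; exercise value = 0.0000 ≤ continuation, so V_ud = 9.7426
Node dd (S = 96): continuation = 1/1.01·[0.6000·24.6000 + 0.4000·58.2000] = 37.6634; exercise value = 39.0000 > continuation, so V_dd = 39.0000 (exercise)
Node u (S = 172.5): continuation = 1/1.01·[0.6000·0.0000 + 0.4000·9.7426] = 3.8584; exercise value = 0.0000 ≤ continuation, so V_u = 3.8584
Node d (S = 120): continuation = 1/1.01·[0.6000·9.7426 + 0.4000·39.0000] = 21.2332; exercise value = 15.0000 ≤ continuation, so V_d = 21.2332
Node 0 (S = 150): continuation = 1/1.01·[0.6000·3.8584 + 0.4000·21.2332] = 10.7013; exercise value = 0.0000 ≤ continuation, so V_0 = 10.7013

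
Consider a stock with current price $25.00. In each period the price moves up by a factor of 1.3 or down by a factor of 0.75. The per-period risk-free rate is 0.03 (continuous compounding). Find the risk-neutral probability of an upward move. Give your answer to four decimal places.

p = 0.5099

Risk-neutral probability p = (e^0.03 − 0.75)/(1.3 − 0.75) = 0.2805/0.5500 = 0.5099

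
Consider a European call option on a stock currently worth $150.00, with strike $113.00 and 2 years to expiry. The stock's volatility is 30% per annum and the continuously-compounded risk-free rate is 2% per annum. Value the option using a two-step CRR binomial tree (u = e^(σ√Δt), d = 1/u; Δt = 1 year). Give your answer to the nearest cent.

$50.07

CRR parameters: u = e^(σ√Δt) = e^(0.3·√1) = 1.3499, d = 1/u = 0.7408
Per-period rate: rΔt = 0.02·1 = 0.02, so R = e^0.02 = 1.0202
Risk-neutral probability p = (e^0.02 − 0.7408)/(1.3499 − 0.7408) = 0.2794/0.6090 = 0.4587
Terminal stock prices: S_uu = 273.3, S_ud = 150, S_dd = 82.32
Terminal payoffs (S − K): max(160.3, 0) = 160.3, max(37, 0) = 37, max(-30.68, 0) = 0
Node u (S = 202.5): V_u = e^(−0.02)·[0.4587·160.3178 + 0.5413·37.0000] = 91.7164
Node d (S = 111.1): V_d = e^(−0.02)·[0.4587·37.0000 + 0.5413·0.0000] = 16.6368
Node 0 (S = 150): V_0 = e^(−0.02)·[0.4587·91.7164 + 0.5413·16.6368] = 50.0664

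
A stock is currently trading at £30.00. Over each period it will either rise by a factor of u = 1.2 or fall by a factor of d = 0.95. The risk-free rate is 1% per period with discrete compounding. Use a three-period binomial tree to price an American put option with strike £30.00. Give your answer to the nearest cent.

Risk-neutral probability p = (1 + 0.01 − 0.95)/(1.2 − 0.95) = 0.0600/0.2500 = 0.2400
Terminal stock prices: S_uuu = 51.84, S_uud = 41.04, S_udd = 32.49, S_ddd = 25.72
Terminal payoffs (K − S): max(-21.84, 0) = 0, max(-11.04, 0) = 0, max(-2.49, 0) = 0, max(4.279, 0) = 4.279
Node uu (S = 43.2): continuation = 1/1.01·[0.2400·0.0000 + 0.7600·0.0000] = 0.0000; exercise value = 0.0000 ≤ continuation, so V_uu = 0.0000
Node ud (S = 34.2): continuation = 1/1.01·[0.2400·0.0000 + 0.7600·0.0000] = 0.0000; exercise value = 0.0000 ≤ continuation, so V_ud = 0.0000
Node dd (S = 27.07): continuation = 1/1.01·[0.2400·0.0000 + 0.7600·4.2788] = 3.2197; exercise value = 2.9250 ≤ continuation, so V_dd = 3.2197
Node u (S = 36): continuation = 1/1.01·[0.2400·0.0000 + 0.7600·0.0000] = 0.0000; exercise value = 0.0000 ≤ continuation, so V_u = 0.0000
Node d (S = 28.5): continuation = 1/1.01·[0.2400·0.0000 + 0.7600·3.2197] = 2.4227; exercise value = 1.5000 ≤ continuation, so V_d = 2.4227
Node 0 (S = 30): continuation = 1/1.01·[0.2400·0.0000 + 0.7600·2.4227] = 1.8230; exercise value = 0.0000 ≤ continuation, so V_0 = 1.8230

£1.82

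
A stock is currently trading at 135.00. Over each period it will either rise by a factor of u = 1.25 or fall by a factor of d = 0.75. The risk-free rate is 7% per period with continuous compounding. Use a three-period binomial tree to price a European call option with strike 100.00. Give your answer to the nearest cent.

56.51

Risk-neutral probability p = (e^0.07 − 0.75)/(1.25 − 0.75) = 0.3225/0.5000 = 0.6450
Terminal stock prices: S_uuu = 263.7, S_uud = 158.2, S_udd = 94.92, S_ddd = 56.95
Terminal payoffs (S − K): max(163.7, 0) = 163.7, max(58.2, 0) = 58.2, max(-5.078, 0) = 0, max(-43.05, 0) = 0
Node uu (S = 210.9): V_uu = e^(−0.07)·[0.6450·163.6719 + 0.3550·58.2031] = 117.6981
Node ud (S = 126.6): V_ud = e^(−0.07)·[0.6450·58.2031 + 0.3550·0.0000] = 35.0039
Node dd (S = 75.94): V_dd = e^(−0.07)·[0.6450·0.0000 + 0.3550·0.0000] = 0.0000
Node u (S = 168.8): V_u = e^(−0.07)·[0.6450·117.6981 + 0.3550·35.0039] = 82.3705
Node d (S = 101.2): V_d = e^(−0.07)·[0.6450·35.0039 + 0.3550·0.0000] = 21.0517
Node 0 (S = 135): V_0 = e^(−0.07)·[0.6450·82.3705 + 0.3550·21.0517] = 56.5062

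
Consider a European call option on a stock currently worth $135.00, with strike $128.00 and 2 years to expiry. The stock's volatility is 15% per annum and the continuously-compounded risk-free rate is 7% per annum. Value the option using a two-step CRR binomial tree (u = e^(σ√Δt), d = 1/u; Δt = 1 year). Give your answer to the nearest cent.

$25.86

CRR parameters: u = e^(σ√Δt) = e^(0.15·√1) = 1.1618, d = 1/u = 0.8607
Per-period rate: rΔt = 0.07·1 = 0.07, so R = e^0.07 = 1.0725
Risk-neutral probability p = (e^0.07 − 0.8607)/(1.1618 − 0.8607) = 0.2118/0.3011 = 0.7034
Terminal stock prices: S_uu = 182.2, S_ud = 135, S_dd = 100
Terminal payoffs (S − K): max(54.23, 0) = 54.23, max(7, 0) = 7, max(-27.99, 0) = 0
Node u (S = 156.8): V_u = e^(−0.07)·[0.7034·54.2309 + 0.2966·7.0000] = 37.5012
Node d (S = 116.2): V_d = e^(−0.07)·[0.7034·7.0000 + 0.2966·0.0000] = 4.5907
Node 0 (S = 135): V_0 = e^(−0.07)·[0.7034·37.5012 + 0.2966·4.5907] = 25.8633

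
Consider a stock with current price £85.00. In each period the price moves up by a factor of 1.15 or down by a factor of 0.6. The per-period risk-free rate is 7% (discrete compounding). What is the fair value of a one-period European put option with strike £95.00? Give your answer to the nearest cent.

Risk-neutral probability p = (1 + 0.07 − 0.6)/(1.15 − 0.6) = 0.4700/0.5500 = 0.8545
Terminal stock prices: S_u = 97.75, S_d = 51
Terminal payoffs (K − S): max(-2.75, 0) = 0, max(44, 0) = 44
Node 0 (S = 85): V_0 = 1/1.07·[0.8545·0.0000 + 0.1455·44.0000] = 5.9813

£5.98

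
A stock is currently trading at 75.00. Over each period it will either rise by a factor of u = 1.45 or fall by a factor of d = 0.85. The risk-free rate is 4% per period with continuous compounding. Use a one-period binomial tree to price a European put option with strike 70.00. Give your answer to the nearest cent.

Risk-neutral probability p = (e^0.04 − 0.85)/(1.45 − 0.85) = 0.1908/0.6000 = 0.3180
Terminal stock prices: S_u = 108.8, S_d = 63.75
Terminal payoffs (K − S): max(-38.75, 0) = 0, max(6.25, 0) = 6.25
Node 0 (S = 75): V_0 = e^(−0.04)·[0.3180·0.0000 + 0.6820·6.2500] = 4.0953

4.10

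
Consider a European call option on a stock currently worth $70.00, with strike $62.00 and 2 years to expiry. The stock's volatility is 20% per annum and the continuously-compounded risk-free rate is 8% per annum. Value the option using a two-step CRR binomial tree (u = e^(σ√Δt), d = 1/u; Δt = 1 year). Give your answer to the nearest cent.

CRR parameters: u = e^(σ√Δt) = e^(0.2·√1) = 1.2214, d = 1/u = 0.8187
Per-period rate: rΔt = 0.08·1 = 0.08, so R = e^0.08 = 1.0833
Risk-neutral probability p = (e^0.08 − 0.8187)/(1.2214 − 0.8187) = 0.2646/0.4027 = 0.6570
Terminal stock prices: S_uu = 104.4, S_ud = 70, S_dd = 46.92
Terminal payoffs (S − K): max(42.43, 0) = 42.43, max(8, 0) = 8, max(-15.08, 0) = 0
Node u (S = 85.5): V_u = e^(−0.08)·[0.6570·42.4277 + 0.3430·8.0000] = 28.2650
Node d (S = 57.31): V_d = e^(−0.08)·[0.6570·8.0000 + 0.3430·0.0000] = 4.8519
Node 0 (S = 70): V_0 = e^(−0.08)·[0.6570·28.2650 + 0.3430·4.8519] = 18.6787

$18.68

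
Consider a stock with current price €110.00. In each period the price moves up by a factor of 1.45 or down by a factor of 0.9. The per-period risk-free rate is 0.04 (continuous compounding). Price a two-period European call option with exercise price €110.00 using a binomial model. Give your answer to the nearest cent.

Risk-neutral probability p = (e^0.04 − 0.9)/(1.45 − 0.9) = 0.1408/0.5500 = 0.2560
Terminal stock prices: S_uu = 231.3, S_ud = 143.6, S_dd = 89.1
Terminal payoffs (S − K): max(121.3, 0) = 121.3, max(33.55, 0) = 33.55, max(-20.9, 0) = 0
Node u (S = 159.5): V_u = e^(−0.04)·[0.2560·121.2750 + 0.7440·33.5500] = 53.8132
Node d (S = 99): V_d = e^(−0.04)·[0.2560·33.5500 + 0.7440·0.0000] = 8.2527
Node 0 (S = 110): V_0 = e^(−0.04)·[0.2560·53.8132 + 0.7440·8.2527] = 19.1361

€19.14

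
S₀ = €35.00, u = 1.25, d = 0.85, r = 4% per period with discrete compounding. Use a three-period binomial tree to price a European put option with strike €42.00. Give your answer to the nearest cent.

€6.27

Risk-neutral probability p = (1 + 0.04 − 0.85)/(1.25 − 0.85) = 0.1900/0.4000 = 0.4750
Terminal stock prices: S_uuu = 68.36, S_uud = 46.48, S_udd = 31.61, S_ddd = 21.49
Terminal payoffs (K − S): max(-26.36, 0) = 0, max(-4.484, 0) = 0, max(10.39, 0) = 10.39, max(20.51, 0) = 20.51
Node uu (S = 54.69): V_uu = 1/1.04·[0.4750·0.0000 + 0.5250·0.0000] = 0.0000
Node ud (S = 37.19): V_ud = 1/1.04·[0.4750·0.0000 + 0.5250·10.3906] = 5.2453
Node dd (S = 25.29): V_dd = 1/1.04·[0.4750·10.3906 + 0.5250·20.5056] = 15.0971
Node u (S = 43.75): V_u = 1/1.04·[0.4750·0.0000 + 0.5250·5.2453] = 2.6479
Node d (S = 29.75): V_d = 1/1.04·[0.4750·5.2453 + 0.5250·15.0971] = 10.0168
Node 0 (S = 35): V_0 = 1/1.04·[0.4750·2.6479 + 0.5250·10.0168] = 6.2659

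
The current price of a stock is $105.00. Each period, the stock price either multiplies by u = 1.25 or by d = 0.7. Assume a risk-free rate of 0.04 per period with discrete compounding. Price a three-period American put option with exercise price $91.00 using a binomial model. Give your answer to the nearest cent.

Risk-neutral probability p = (1 + 0.04 − 0.7)/(1.25 − 0.7) = 0.3400/0.5500 = 0.6182
Terminal stock prices: S_uuu = 205.1, S_uud = 114.8, S_udd = 64.31, S_ddd = 36.01
Terminal payoffs (K − S): max(-114.1, 0) = 0, max(-23.84, 0) = 0, max(26.69, 0) = 26.69, max(54.99, 0) = 54.99
Node uu (S = 164.1): continuation = 1/1.04·[0.6182·0.0000 + 0.3818·0.0000] = 0.0000; exercise value = 0.0000 ≤ continuation, so V_uu = 0.0000
Node ud (S = 91.88): continuation = 1/1.04·[0.6182·0.0000 + 0.3818·26.6875] = 9.7979; exercise value = 0.0000 ≤ continuation, so V_ud = 9.7979
Node dd (S = 51.45): continuation = 1/1.04·[0.6182·26.6875 + 0.3818·54.9850] = 36.0500; exercise value = 39.5500 > continuation, so V_dd = 39.5500 (exercise)
Node u (S = 131.2): continuation = 1/1.04·[0.6182·0.0000 + 0.3818·9.7979] = 3.5971; exercise value = 0.0000 ≤ continuation, so V_u = 3.5971
Node d (S = 73.5): continuation = 1/1.04·[0.6182·9.7979 + 0.3818·39.5500] = 20.3440; exercise value = 17.5000 ≤ continuation, so V_d = 20.3440
Node 0 (S = 105): continuation = 1/1.04·[0.6182·3.5971 + 0.3818·20.3440] = 9.6071; exercise value = 0.0000 ≤ continuation, so V_0 = 9.6071

$9.61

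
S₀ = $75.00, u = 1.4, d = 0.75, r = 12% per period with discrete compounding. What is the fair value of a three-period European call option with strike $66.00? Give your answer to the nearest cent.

$31.54

Risk-neutral probability p = (1 + 0.12 − 0.75)/(1.4 − 0.75) = 0.3700/0.6500 = 0.5692
Terminal stock prices: S_uuu = 205.8, S_uud = 110.2, S_udd = 59.06, S_ddd = 31.64
Terminal payoffs (S − K): max(139.8, 0) = 139.8, max(44.25, 0) = 44.25, max(-6.938, 0) = 0, max(-34.36, 0) = 0
Node uu (S = 147): V_uu = 1/1.12·[0.5692·139.8000 + 0.4308·44.2500] = 88.0714
Node ud (S = 78.75): V_ud = 1/1.12·[0.5692·44.2500 + 0.4308·0.0000] = 22.4897
Node dd (S = 42.19): V_dd = 1/1.12·[0.5692·0.0000 + 0.4308·0.0000] = 0.0000
Node u (S = 105): V_u = 1/1.12·[0.5692·88.0714 + 0.4308·22.4897] = 53.4115
Node d (S = 56.25): V_d = 1/1.12·[0.5692·22.4897 + 0.4308·0.0000] = 11.4302
Node 0 (S = 75): V_0 = 1/1.12·[0.5692·53.4115 + 0.4308·11.4302] = 31.5422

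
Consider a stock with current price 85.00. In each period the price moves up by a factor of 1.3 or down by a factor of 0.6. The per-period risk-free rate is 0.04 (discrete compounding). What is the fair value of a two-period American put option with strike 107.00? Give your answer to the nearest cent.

Risk-neutral probability p = (1 + 0.04 − 0.6)/(1.3 − 0.6) = 0.4400/0.7000 = 0.6286
Terminal stock prices: S_uu = 143.7, S_ud = 66.3, S_dd = 30.6
Terminal payoffs (K − S): max(-36.65, 0) = 0, max(40.7, 0) = 40.7, max(76.4, 0) = 76.4
Node u (S = 110.5): continuation = 1/1.04·[0.6286·0.0000 + 0.3714·40.7000] = 14.5357; exercise value = 0.0000 ≤ continuation, so V_u = 14.5357
Node d (S = 51): continuation = 1/1.04·[0.6286·40.7000 + 0.3714·76.4000] = 51.8846; exercise value = 56.0000 > continuation, so V_d = 56.0000 (exercise)
Node 0 (S = 85): continuation = 1/1.04·[0.6286·14.5357 + 0.3714·56.0000] = 28.7853; exercise value = 22.0000 ≤ continuation, so V_0 = 28.7853

28.79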